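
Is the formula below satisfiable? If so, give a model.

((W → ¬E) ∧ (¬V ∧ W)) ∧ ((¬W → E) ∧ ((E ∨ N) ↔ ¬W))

E: False, N: False, V: False, W: True

  (W → ¬E) ∧ (¬V ∧ W) = True
    W → ¬E = True
      ¬E = True
    ¬V ∧ W = True
      ¬V = True
  (¬W → E) ∧ ((E ∨ N) ↔ ¬W) = True
    ¬W → E = True
      ¬W = False
    (E ∨ N) ↔ ¬W = True
      E ∨ N = False
      ¬W = False
Both conjuncts True, so the formula holds.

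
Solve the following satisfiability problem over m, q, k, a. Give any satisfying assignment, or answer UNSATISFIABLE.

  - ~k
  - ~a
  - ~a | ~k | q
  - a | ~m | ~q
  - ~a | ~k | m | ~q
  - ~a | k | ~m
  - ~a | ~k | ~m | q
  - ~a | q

Unit clause (~k) forces k = False.
Unit clause (~a) forces a = False.
Set m = False.
Set q = True.
Check each clause:
  (~k): ~k holds.
  (~a): ~a holds.
  (~a | ~k | q): ~a holds.
  (a | ~m | ~q): ~m holds.
  (~a | ~k | m | ~q): ~a holds.
  (~a | k | ~m): ~a holds.
  (~a | ~k | ~m | q): ~a holds.
  (~a | q): ~a holds.
All clauses satisfied.

m: False; q: True; k: False; a: False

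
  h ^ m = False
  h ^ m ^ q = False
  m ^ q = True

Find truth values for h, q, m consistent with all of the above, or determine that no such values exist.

h=T, q=F, m=T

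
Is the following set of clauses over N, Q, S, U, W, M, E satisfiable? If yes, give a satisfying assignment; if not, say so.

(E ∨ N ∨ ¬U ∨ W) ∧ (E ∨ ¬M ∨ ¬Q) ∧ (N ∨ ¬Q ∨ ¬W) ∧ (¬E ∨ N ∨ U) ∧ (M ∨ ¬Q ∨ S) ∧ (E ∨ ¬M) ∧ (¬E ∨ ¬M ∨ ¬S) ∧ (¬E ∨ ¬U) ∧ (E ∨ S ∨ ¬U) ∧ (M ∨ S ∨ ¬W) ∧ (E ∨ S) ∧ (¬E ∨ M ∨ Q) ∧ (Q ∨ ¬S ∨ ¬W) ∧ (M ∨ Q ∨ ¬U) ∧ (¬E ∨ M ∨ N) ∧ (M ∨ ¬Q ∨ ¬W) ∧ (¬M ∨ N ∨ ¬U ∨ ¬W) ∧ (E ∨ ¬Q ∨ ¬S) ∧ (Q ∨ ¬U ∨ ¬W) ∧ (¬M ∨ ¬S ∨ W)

Set N = True.
Set Q = False.
Set S = True.
  then (Q ∨ ¬S ∨ ¬W) forces W = False.
  then (¬M ∨ ¬S ∨ W) forces M = False.
  then (¬E ∨ M ∨ Q) forces E = False.
  then (M ∨ Q ∨ ¬U) forces U = False.
All clauses satisfied.

N = True, Q = False, S = True, U = False, W = False, M = False, E = False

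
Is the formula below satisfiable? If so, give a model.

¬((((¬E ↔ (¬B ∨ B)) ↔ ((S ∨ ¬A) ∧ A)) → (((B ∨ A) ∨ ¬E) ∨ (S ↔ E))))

B=F; E=T; A=F; S=F

  ¬((((¬E ↔ (¬B ∨ B)) ↔ ((S ∨ ¬A) ∧ A)) → (((B ∨ A) ∨ ¬E) ∨ (S ↔ E)))) = True
    ((¬E ↔ (¬B ∨ B)) ↔ ((S ∨ ¬A) ∧ A)) → (((B ∨ A) ∨ ¬E) ∨ (S ↔ E)) = False
      (¬E ↔ (¬B ∨ B)) ↔ ((S ∨ ¬A) ∧ A) = True
        ¬E ↔ (¬B ∨ B) = False
          ¬E = False
          ¬B ∨ B = True
            ¬B = True
        (S ∨ ¬A) ∧ A = False
          S ∨ ¬A = True
            ¬A = True
      ((B ∨ A) ∨ ¬E) ∨ (S ↔ E) = False
        (B ∨ A) ∨ ¬E = False
          B ∨ A = False
          ¬E = False
        S ↔ E = False
The formula evaluates to True.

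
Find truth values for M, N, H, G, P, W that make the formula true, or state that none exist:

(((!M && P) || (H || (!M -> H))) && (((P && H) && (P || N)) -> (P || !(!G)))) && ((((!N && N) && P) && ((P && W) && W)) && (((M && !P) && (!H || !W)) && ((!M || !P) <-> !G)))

UNSATISFIABLE

Case N = True: the conjunct !N is False.
Case N = False: the conjunct N is False.
Both cases fail — unsatisfiable.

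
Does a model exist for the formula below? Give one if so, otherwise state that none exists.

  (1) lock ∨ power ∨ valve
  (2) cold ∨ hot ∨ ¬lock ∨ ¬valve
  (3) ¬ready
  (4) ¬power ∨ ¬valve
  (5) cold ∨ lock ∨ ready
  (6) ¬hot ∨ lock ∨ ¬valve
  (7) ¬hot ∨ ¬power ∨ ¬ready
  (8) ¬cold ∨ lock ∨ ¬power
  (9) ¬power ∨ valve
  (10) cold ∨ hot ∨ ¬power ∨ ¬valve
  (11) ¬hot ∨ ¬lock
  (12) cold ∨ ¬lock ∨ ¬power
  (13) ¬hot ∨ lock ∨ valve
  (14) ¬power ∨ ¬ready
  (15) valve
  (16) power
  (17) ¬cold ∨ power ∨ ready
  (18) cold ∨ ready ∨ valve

UNSATISFIABLE

Case valve = True:
  (¬ready) forces ready = False.
  (¬power ∨ ¬valve) forces power = False.
  Clause (power) is falsified — contradiction.
Case valve = False:
  Clause (valve) is falsified — contradiction.
Both cases fail, so the formula is unsatisfiable.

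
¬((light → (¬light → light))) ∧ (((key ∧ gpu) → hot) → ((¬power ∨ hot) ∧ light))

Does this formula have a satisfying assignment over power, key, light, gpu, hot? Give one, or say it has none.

Unsatisfiable — no assignment works.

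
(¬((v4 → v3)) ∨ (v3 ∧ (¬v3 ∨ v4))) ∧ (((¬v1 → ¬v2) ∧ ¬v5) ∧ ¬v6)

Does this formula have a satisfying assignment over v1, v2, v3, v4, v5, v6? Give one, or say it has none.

v1 = True, v2 = True, v3 = False, v4 = True, v5 = False, v6 = False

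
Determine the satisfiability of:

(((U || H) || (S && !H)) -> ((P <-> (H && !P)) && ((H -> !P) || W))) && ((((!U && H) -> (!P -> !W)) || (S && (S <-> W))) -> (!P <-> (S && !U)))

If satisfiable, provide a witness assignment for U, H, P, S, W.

U = False, H = False, P = False, S = True, W = False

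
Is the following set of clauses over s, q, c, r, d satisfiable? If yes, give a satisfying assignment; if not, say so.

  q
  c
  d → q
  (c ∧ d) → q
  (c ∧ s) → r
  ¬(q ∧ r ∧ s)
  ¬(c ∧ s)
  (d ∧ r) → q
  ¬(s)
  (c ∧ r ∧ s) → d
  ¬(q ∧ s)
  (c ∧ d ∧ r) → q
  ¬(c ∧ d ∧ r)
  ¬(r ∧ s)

s=F, q=T, c=T, r=T, d=F

Unit clause (q) forces q = True.
Unit clause (c) forces c = True.
In (¬c ∨ ¬s) only ¬s is left, so s = False.
Set r = True.
  then (¬c ∨ ¬d ∨ ¬r) forces d = False.
All clauses satisfied.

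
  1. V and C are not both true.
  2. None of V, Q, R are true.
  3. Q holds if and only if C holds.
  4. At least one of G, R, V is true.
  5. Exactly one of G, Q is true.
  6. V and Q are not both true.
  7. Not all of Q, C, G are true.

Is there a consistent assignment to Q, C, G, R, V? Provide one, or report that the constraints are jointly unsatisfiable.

Q: False; C: False; G: True; R: False; V: False

  (1) V=F, C=F — not both ✓
  (2) {V, Q, R}: 0 true — none ✓
  (3) Q=F, C=F — same ✓
  (4) {G, R, V}: 1 true — at least one ✓
  (5) {G, Q}: 1 true — exactly one ✓
  (6) V=F, Q=F — not both ✓
  (7) {Q, C, G}: 1/3 true — not all ✓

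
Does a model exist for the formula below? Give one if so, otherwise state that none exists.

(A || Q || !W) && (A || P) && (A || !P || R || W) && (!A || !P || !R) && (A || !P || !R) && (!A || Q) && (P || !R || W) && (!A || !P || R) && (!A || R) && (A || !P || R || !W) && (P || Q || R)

P = False, R = True, W = True, A = True, Q = True

Set P = False.
  then (A || P) forces A = True.
  then (!A || Q) forces Q = True.
  then (!A || R) forces R = True.
  then (P || !R || W) forces W = True.
All clauses satisfied.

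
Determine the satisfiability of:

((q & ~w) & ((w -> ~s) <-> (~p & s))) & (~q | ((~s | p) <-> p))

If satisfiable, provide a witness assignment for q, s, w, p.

q=T, s=T, w=F, p=F

  (q & ~w) & ((w -> ~s) <-> (~p & s)) = True
    q & ~w = True
      ~w = True
    (w -> ~s) <-> (~p & s) = True
      w -> ~s = True
        ~s = False
      ~p & s = True
        ~p = True
  ~q | ((~s | p) <-> p) = True
    ~q = False
    (~s | p) <-> p = True
      ~s | p = False
        ~s = False
Both conjuncts True, so the formula holds.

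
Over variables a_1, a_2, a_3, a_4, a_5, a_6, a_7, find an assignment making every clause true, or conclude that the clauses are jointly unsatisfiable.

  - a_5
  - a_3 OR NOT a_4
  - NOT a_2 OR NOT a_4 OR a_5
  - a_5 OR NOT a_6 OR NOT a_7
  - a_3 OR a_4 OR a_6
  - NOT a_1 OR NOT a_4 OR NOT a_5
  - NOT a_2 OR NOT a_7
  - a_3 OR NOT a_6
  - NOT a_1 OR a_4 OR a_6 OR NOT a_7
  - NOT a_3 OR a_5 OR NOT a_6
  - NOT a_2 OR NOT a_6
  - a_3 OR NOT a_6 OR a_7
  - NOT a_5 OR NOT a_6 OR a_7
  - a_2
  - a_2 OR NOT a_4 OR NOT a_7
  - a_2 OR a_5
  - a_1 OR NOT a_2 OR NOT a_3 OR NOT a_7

a_1=T; a_2=T; a_3=T; a_4=F; a_5=T; a_6=F; a_7=F

Unit clause (a_5) forces a_5 = True.
Unit clause (a_2) forces a_2 = True.
In (NOT a_2 OR NOT a_7) only NOT a_7 is left, so a_7 = False.
In (NOT a_2 OR NOT a_6) only NOT a_6 is left, so a_6 = False.
Set a_1 = True.
  then (NOT a_1 OR NOT a_4 OR NOT a_5) forces a_4 = False.
  then (a_3 OR a_4 OR a_6) forces a_3 = True.
All clauses satisfied.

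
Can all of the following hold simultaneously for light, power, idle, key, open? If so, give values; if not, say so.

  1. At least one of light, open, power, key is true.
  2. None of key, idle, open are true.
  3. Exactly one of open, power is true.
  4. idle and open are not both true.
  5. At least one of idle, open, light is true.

light: True, power: True, idle: False, key: False, open: False

  (1) {light, open, power, key}: 2 true — at least one ✓
  (2) {key, idle, open}: 0 true — none ✓
  (3) {open, power}: 1 true — exactly one ✓
  (4) idle=F, open=F — not both ✓
  (5) {idle, open, light}: 1 true — at least one ✓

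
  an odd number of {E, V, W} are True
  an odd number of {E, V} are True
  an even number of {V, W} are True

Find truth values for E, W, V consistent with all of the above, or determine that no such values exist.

E=T; W=F; V=F

{E, V, W}: 1 true → odd ✓
{E, V}: 1 true → odd ✓
{V, W}: 0 true → even ✓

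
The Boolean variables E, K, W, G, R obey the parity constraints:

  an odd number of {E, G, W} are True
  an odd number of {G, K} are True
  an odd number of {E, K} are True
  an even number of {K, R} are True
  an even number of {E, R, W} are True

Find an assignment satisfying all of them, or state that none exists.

E = False, K = True, W = True, G = False, R = True

{E, G, W}: 1 true → odd ✓
{G, K}: 1 true → odd ✓
{E, K}: 1 true → odd ✓
{K, R}: 2 true → even ✓
{E, R, W}: 2 true → even ✓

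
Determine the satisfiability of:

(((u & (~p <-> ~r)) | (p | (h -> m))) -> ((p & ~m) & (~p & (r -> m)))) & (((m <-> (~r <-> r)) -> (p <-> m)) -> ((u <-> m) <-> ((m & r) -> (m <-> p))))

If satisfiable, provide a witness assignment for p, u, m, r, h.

p = False, u = False, m = False, r = True, h = True

  ((u & (~p <-> ~r)) | (p | (h -> m))) -> ((p & ~m) & (~p & (r -> m))) = True
    (u & (~p <-> ~r)) | (p | (h -> m)) = False
      u & (~p <-> ~r) = False
        ~p <-> ~r = False
          ~p = True
          ~r = False
      p | (h -> m) = False
        h -> m = False
    (p & ~m) & (~p & (r -> m)) = False
      p & ~m = False
        ~m = True
      ~p & (r -> m) = False
        ~p = True
        r -> m = False
  ((m <-> (~r <-> r)) -> (p <-> m)) -> ((u <-> m) <-> ((m & r) -> (m <-> p))) = True
    (m <-> (~r <-> r)) -> (p <-> m) = True
      m <-> (~r <-> r) = True
        ~r <-> r = False
          ~r = False
      p <-> m = True
    (u <-> m) <-> ((m & r) -> (m <-> p)) = True
      u <-> m = True
      (m & r) -> (m <-> p) = True
        m & r = False
        m <-> p = True
Both conjuncts True, so the formula holds.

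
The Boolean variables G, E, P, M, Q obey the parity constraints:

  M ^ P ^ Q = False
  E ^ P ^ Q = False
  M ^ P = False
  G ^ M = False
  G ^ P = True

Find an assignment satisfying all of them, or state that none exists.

No satisfying assignment exists.

Adding constraints 3, 4, 5 mod 2: every variable appears an even number of times on the left, so the left side is 0.
But the right sides sum to 1 (mod 2). 0 ≠ 1 — the system is inconsistent.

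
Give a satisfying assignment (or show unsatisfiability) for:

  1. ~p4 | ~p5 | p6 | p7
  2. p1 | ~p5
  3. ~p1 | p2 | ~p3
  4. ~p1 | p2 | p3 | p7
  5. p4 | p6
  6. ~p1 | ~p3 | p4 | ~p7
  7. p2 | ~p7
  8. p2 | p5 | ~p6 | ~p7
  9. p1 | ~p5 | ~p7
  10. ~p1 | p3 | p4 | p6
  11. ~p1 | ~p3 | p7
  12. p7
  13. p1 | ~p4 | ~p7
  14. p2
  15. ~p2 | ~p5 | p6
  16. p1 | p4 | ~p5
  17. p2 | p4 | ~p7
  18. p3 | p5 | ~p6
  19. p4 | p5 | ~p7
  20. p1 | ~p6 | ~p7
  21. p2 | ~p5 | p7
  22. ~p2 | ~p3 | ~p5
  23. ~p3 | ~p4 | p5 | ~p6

p1: True; p2: True; p3: False; p4: False; p5: True; p6: True; p7: True

Unit clause (p7) forces p7 = True.
Unit clause (p2) forces p2 = True.
Try p1 = False:
  (p1 | ~p5) forces p5 = False.
  (p1 | ~p4 | ~p7) forces p4 = False.
  clause (p4 | p5 | ~p7) is falsified — backtrack.
So p1 = True.
Set p3 = False.
Set p4 = False.
  then (p4 | p6) forces p6 = True.
  then (p3 | p5 | ~p6) forces p5 = True.
All clauses satisfied.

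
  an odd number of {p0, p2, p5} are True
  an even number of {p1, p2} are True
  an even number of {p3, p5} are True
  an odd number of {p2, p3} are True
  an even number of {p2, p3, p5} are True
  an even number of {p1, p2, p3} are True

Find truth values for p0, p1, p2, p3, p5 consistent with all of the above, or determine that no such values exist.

The formula is unsatisfiable.

Adding constraints 2, 3, 4, 5, 6 mod 2: every variable appears an even number of times on the left, so the left side is 0.
But the right sides sum to 1 (mod 2). 0 ≠ 1 — the system is inconsistent.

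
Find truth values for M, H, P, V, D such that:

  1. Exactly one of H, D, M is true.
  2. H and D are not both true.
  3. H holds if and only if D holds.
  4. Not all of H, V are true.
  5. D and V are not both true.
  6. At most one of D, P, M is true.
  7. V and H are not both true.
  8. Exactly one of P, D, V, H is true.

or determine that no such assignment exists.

M: True, H: False, P: False, V: True, D: False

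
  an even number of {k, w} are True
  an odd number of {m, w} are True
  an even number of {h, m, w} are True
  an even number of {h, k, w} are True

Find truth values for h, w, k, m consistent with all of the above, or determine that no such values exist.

No satisfying assignment exists.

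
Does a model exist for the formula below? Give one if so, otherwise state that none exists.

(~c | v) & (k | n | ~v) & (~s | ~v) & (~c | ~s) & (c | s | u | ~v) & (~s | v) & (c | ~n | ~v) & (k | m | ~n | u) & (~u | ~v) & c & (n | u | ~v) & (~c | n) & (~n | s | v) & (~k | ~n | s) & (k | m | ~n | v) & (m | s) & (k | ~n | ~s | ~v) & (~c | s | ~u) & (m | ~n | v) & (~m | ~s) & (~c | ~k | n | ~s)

Unit clause (c) forces c = True.
In (~c | n) only n is left, so n = True.
In (~c | v) only v is left, so v = True.
In (~s | ~v) only ~s is left, so s = False.
In (~u | ~v) only ~u is left, so u = False.
In (~k | ~n | s) only ~k is left, so k = False.
In (m | s) only m is left, so m = True.
All clauses satisfied.

k: False, v: True, c: True, m: True, u: False, s: False, n: True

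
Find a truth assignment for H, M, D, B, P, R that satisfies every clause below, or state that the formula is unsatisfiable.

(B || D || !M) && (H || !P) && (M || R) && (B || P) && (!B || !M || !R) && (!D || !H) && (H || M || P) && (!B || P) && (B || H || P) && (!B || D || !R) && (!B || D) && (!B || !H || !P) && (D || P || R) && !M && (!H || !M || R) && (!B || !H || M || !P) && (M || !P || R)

Unit clause (!M) forces M = False.
In (M || R) only R is left, so R = True.
Try H = False:
  (H || !P) forces P = False.
  clause (H || M || P) is falsified — backtrack.
So H = True.
  then (!D || !H) forces D = False.
  then (!B || D || !R) forces B = False.
  then (B || P) forces P = True.
All clauses satisfied.

H=T, M=F, D=F, B=F, P=T, R=T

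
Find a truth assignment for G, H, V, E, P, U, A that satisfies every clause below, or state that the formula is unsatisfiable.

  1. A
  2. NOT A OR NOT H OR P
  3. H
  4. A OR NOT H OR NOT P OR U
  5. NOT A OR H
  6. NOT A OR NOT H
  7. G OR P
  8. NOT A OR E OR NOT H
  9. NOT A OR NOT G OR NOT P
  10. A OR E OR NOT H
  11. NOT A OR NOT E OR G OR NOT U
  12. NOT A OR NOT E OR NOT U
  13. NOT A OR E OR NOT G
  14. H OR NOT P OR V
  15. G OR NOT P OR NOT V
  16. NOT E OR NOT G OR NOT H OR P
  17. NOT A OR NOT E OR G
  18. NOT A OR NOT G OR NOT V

Case H = True:
  (A) forces A = True.
  Clause (NOT A OR NOT H) is falsified — contradiction.
Case H = False:
  Clause (H) is falsified — contradiction.
Both cases fail, so the formula is unsatisfiable.

The formula is unsatisfiable.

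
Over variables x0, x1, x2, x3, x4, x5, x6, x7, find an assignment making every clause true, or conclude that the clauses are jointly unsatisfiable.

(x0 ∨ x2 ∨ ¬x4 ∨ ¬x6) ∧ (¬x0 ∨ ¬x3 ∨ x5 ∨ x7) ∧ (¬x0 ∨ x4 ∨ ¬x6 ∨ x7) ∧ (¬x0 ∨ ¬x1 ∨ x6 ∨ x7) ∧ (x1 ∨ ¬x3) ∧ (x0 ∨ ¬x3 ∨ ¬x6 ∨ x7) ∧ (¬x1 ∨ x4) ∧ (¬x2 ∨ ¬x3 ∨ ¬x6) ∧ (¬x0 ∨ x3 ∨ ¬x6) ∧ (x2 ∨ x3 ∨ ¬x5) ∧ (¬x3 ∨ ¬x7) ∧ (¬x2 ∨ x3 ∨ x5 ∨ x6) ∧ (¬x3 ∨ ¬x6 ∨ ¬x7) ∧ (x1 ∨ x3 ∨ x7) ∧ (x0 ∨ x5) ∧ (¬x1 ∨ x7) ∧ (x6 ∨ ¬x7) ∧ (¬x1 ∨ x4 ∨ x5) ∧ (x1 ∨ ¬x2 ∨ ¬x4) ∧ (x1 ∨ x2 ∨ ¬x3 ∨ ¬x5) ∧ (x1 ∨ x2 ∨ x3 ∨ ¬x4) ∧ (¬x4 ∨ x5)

x0 = False; x1 = True; x2 = True; x3 = False; x4 = True; x5 = True; x6 = True; x7 = True

Set x0 = False.
  then (x0 ∨ x5) forces x5 = True.
Set x1 = True.
  then (¬x1 ∨ x4) forces x4 = True.
  then (¬x1 ∨ x7) forces x7 = True.
  then (x6 ∨ ¬x7) forces x6 = True.
  then (x0 ∨ x2 ∨ ¬x4 ∨ ¬x6) forces x2 = True.
  then (¬x2 ∨ ¬x3 ∨ ¬x6) forces x3 = False.
All clauses satisfied.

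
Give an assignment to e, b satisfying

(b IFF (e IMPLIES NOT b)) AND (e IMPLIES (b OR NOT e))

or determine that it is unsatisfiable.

e: False, b: True

  b IFF (e IMPLIES NOT b) = True
    e IMPLIES NOT b = True
      NOT b = False
  e IMPLIES (b OR NOT e) = True
    b OR NOT e = True
      NOT e = True
Both conjuncts True, so the formula holds.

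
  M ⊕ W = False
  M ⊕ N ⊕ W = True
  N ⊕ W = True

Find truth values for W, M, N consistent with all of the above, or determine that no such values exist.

W: False; M: False; N: True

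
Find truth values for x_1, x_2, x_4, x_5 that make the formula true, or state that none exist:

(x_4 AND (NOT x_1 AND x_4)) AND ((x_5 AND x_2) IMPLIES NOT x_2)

x_1 = False; x_2 = False; x_4 = True; x_5 = False

  x_4 AND (NOT x_1 AND x_4) = True
    NOT x_1 AND x_4 = True
      NOT x_1 = True
  (x_5 AND x_2) IMPLIES NOT x_2 = True
    x_5 AND x_2 = False
    NOT x_2 = True
Both conjuncts True, so the formula holds.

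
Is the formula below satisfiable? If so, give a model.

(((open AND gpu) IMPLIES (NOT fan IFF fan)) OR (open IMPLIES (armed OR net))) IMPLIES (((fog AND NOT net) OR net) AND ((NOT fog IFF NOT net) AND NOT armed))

armed=F, net=T, open=T, fan=T, fog=T, gpu=F

  (((open AND gpu) IMPLIES (NOT fan IFF fan)) OR (open IMPLIES (armed OR net))) IMPLIES (((fog AND NOT net) OR net) AND ((NOT fog IFF NOT net) AND NOT armed)) = True
    ((open AND gpu) IMPLIES (NOT fan IFF fan)) OR (open IMPLIES (armed OR net)) = True
      (open AND gpu) IMPLIES (NOT fan IFF fan) = True
        open AND gpu = False
        NOT fan IFF fan = False
          NOT fan = False
      open IMPLIES (armed OR net) = True
        armed OR net = True
    ((fog AND NOT net) OR net) AND ((NOT fog IFF NOT net) AND NOT armed) = True
      (fog AND NOT net) OR net = True
        fog AND NOT net = False
          NOT net = False
      (NOT fog IFF NOT net) AND NOT armed = True
        NOT fog IFF NOT net = True
          NOT fog = False
          NOT net = False
        NOT armed = True
The formula evaluates to True.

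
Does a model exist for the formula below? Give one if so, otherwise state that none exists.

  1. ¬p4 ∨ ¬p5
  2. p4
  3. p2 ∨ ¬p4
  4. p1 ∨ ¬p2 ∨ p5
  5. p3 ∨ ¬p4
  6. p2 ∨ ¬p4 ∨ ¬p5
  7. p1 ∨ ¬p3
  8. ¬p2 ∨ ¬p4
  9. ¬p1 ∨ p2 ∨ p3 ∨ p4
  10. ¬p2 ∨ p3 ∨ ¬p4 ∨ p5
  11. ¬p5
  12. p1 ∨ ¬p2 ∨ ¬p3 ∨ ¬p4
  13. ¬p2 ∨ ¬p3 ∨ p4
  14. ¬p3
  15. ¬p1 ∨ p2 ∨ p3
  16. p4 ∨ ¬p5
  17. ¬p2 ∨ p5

UNSATISFIABLE

Case p3 = True:
  Clause (¬p3) is falsified — contradiction.
Case p3 = False:
  (p4) forces p4 = True.
  Clause (p3 ∨ ¬p4) is falsified — contradiction.
Both cases fail, so the formula is unsatisfiable.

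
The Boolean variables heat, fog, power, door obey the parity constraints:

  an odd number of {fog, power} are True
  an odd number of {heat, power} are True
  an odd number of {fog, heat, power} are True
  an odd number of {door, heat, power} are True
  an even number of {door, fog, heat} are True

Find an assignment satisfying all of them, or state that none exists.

heat: False, fog: False, power: True, door: False

{fog, power}: 1 true → odd ✓
{heat, power}: 1 true → odd ✓
{fog, heat, power}: 1 true → odd ✓
{door, heat, power}: 1 true → odd ✓
{door, fog, heat}: 0 true → even ✓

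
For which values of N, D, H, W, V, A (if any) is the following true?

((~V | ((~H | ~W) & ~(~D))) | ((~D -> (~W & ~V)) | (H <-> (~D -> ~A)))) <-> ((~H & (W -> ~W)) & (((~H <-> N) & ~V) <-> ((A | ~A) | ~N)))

N = True, D = False, H = True, W = False, V = True, A = True

  ((~V | ((~H | ~W) & ~(~D))) | ((~D -> (~W & ~V)) | (H <-> (~D -> ~A)))) <-> ((~H & (W -> ~W)) & (((~H <-> N) & ~V) <-> ((A | ~A) | ~N))) = True
    (~V | ((~H | ~W) & ~(~D))) | ((~D -> (~W & ~V)) | (H <-> (~D -> ~A))) = False
      ~V | ((~H | ~W) & ~(~D)) = False
        ~V = False
        (~H | ~W) & ~(~D) = False
          ~H | ~W = True
            ~H = False
            ~W = True
          ~(~D) = False
            ~D = True
      (~D -> (~W & ~V)) | (H <-> (~D -> ~A)) = False
        ~D -> (~W & ~V) = False
          ~D = True
          ~W & ~V = False
            ~W = True
            ~V = False
        H <-> (~D -> ~A) = False
          ~D -> ~A = False
            ~D = True
            ~A = False
    (~H & (W -> ~W)) & (((~H <-> N) & ~V) <-> ((A | ~A) | ~N)) = False
      ~H & (W -> ~W) = False
        ~H = False
        W -> ~W = True
          ~W = True
      ((~H <-> N) & ~V) <-> ((A | ~A) | ~N) = False
        (~H <-> N) & ~V = False
          ~H <-> N = False
            ~H = False
          ~V = False
        (A | ~A) | ~N = True
          A | ~A = True
            ~A = False
          ~N = False
The formula evaluates to True.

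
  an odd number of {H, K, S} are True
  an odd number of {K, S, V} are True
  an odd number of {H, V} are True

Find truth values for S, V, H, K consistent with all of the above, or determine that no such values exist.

Adding constraints 1, 2, 3 mod 2: every variable appears an even number of times on the left, so the left side is 0.
But the right sides sum to 1 (mod 2). 0 ≠ 1 — the system is inconsistent.

No satisfying assignment exists.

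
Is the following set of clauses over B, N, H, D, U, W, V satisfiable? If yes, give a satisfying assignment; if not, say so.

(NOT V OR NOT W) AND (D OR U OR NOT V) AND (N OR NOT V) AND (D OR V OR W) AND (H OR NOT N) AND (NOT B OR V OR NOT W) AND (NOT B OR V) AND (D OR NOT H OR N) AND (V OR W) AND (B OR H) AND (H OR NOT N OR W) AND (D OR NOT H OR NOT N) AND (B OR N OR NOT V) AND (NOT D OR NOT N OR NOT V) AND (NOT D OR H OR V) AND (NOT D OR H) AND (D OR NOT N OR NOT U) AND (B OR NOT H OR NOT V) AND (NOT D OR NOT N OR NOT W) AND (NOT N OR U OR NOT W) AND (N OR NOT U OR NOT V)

Set B = False.
  then (B OR H) forces H = True.
  then (B OR NOT H OR NOT V) forces V = False.
  then (V OR W) forces W = True.
Set N = False.
  then (D OR NOT H OR N) forces D = True.
Set U = False.
All clauses satisfied.

B=F; N=F; H=T; D=T; U=F; W=T; V=F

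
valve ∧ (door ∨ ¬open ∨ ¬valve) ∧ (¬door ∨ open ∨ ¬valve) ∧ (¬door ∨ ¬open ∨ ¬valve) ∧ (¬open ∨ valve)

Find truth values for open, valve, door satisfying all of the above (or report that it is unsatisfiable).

Unit clause (valve) forces valve = True.
Try open = True:
  (door ∨ ¬open ∨ ¬valve) forces door = True.
  clause (¬door ∨ ¬open ∨ ¬valve) is falsified — backtrack.
So open = False.
  then (¬door ∨ open ∨ ¬valve) forces door = False.
Check each clause:
  (valve): valve holds.
  (door ∨ ¬open ∨ ¬valve): ¬open holds.
  (¬door ∨ open ∨ ¬valve): ¬door holds.
  (¬door ∨ ¬open ∨ ¬valve): ¬door holds.
  (¬open ∨ valve): ¬open holds.
All clauses satisfied.

open = False; valve = True; door = False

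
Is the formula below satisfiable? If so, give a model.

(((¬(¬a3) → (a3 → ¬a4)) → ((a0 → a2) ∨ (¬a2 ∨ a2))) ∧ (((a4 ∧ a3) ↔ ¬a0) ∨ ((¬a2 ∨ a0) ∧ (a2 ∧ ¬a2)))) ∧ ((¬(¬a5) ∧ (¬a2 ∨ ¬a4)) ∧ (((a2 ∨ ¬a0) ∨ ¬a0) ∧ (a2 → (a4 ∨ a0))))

a0 = False; a2 = False; a3 = True; a4 = True; a5 = True

  ((¬(¬a3) → (a3 → ¬a4)) → ((a0 → a2) ∨ (¬a2 ∨ a2))) ∧ (((a4 ∧ a3) ↔ ¬a0) ∨ ((¬a2 ∨ a0) ∧ (a2 ∧ ¬a2))) = True
    (¬(¬a3) → (a3 → ¬a4)) → ((a0 → a2) ∨ (¬a2 ∨ a2)) = True
      ¬(¬a3) → (a3 → ¬a4) = False
        ¬(¬a3) = True
          ¬a3 = False
        a3 → ¬a4 = False
          ¬a4 = False
      (a0 → a2) ∨ (¬a2 ∨ a2) = True
        a0 → a2 = True
        ¬a2 ∨ a2 = True
          ¬a2 = True
    ((a4 ∧ a3) ↔ ¬a0) ∨ ((¬a2 ∨ a0) ∧ (a2 ∧ ¬a2)) = True
      (a4 ∧ a3) ↔ ¬a0 = True
        a4 ∧ a3 = True
        ¬a0 = True
      (¬a2 ∨ a0) ∧ (a2 ∧ ¬a2) = False
        ¬a2 ∨ a0 = True
          ¬a2 = True
        a2 ∧ ¬a2 = False
          ¬a2 = True
  (¬(¬a5) ∧ (¬a2 ∨ ¬a4)) ∧ (((a2 ∨ ¬a0) ∨ ¬a0) ∧ (a2 → (a4 ∨ a0))) = True
    ¬(¬a5) ∧ (¬a2 ∨ ¬a4) = True
      ¬(¬a5) = True
        ¬a5 = False
      ¬a2 ∨ ¬a4 = True
        ¬a2 = True
        ¬a4 = False
    ((a2 ∨ ¬a0) ∨ ¬a0) ∧ (a2 → (a4 ∨ a0)) = True
      (a2 ∨ ¬a0) ∨ ¬a0 = True
        a2 ∨ ¬a0 = True
          ¬a0 = True
        ¬a0 = True
      a2 → (a4 ∨ a0) = True
        a4 ∨ a0 = True
Both conjuncts True, so the formula holds.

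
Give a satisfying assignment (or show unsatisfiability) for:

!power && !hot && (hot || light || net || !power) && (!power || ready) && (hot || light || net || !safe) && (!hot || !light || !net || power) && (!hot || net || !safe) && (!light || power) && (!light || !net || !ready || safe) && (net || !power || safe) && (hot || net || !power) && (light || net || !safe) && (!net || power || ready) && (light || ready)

ready = True; light = False; power = False; safe = False; net = False; hot = False

Unit clause (!power) forces power = False.
Unit clause (!hot) forces hot = False.
In (!light || power) only !light is left, so light = False.
In (light || ready) only ready is left, so ready = True.
Set safe = False.
Set net = False.
All clauses satisfied.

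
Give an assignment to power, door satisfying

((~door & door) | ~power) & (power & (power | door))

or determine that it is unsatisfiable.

The formula is unsatisfiable.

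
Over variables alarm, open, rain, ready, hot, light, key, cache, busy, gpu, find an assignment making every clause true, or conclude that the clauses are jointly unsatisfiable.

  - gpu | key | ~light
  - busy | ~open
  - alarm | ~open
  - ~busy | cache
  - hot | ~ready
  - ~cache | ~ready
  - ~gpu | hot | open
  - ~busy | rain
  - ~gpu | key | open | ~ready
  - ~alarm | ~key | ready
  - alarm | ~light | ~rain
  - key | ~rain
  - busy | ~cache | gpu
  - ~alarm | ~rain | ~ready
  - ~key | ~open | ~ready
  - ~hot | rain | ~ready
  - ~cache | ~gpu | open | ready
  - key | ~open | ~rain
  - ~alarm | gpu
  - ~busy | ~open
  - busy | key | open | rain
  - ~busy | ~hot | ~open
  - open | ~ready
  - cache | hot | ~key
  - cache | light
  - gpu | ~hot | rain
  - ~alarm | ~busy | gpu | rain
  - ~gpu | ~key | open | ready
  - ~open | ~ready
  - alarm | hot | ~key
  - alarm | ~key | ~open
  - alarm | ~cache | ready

No satisfying assignment exists.

Case key = True:
  If open = True:
    (busy | ~open) forces busy = True.
    clause (~busy | ~open) is falsified.
  If open = False:
    (open | ~ready) forces ready = False.
    (~alarm | ~key | ready) forces alarm = False.
    (~gpu | ~key | open | ready) forces gpu = False.
    (alarm | hot | ~key) forces hot = True.
    (gpu | ~hot | rain) forces rain = True.
    (alarm | ~light | ~rain) forces light = False.
    (cache | light) forces cache = True.
    clause (alarm | ~cache | ready) is falsified.
  Every sub-case reaches a contradiction.
Case key = False:
  (key | ~rain) forces rain = False.
  (~busy | rain) forces busy = False.
  (busy | ~open) forces open = False.
  Clause (busy | key | open | rain) is falsified — contradiction.
Both cases fail, so the formula is unsatisfiable.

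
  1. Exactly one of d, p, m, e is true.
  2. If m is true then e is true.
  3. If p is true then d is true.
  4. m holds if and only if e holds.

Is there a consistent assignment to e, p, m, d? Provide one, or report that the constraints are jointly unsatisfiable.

e = False; p = False; m = False; d = True

  (1) {d, p, m, e}: 1 true — exactly one ✓
  (2) m=F ⇒ e: vacuous ✓
  (3) p=F ⇒ d: vacuous ✓
  (4) m=F, e=F — same ✓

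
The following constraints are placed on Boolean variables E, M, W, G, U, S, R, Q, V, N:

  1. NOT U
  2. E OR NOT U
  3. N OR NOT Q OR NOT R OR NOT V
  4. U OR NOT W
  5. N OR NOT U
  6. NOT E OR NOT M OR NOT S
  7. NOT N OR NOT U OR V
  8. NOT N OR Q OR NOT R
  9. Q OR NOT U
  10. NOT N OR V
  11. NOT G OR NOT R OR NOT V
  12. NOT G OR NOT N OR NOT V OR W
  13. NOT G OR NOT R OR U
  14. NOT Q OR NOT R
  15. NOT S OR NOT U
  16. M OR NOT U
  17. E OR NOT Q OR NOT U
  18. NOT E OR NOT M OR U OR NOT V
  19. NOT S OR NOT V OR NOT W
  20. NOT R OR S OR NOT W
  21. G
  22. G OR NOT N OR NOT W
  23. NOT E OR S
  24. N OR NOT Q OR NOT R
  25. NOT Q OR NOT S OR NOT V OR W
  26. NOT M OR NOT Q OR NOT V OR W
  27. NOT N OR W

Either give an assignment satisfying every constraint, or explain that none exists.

E=F; M=F; W=F; G=T; U=F; S=F; R=F; Q=T; V=F; N=F

Unit clause (NOT U) forces U = False.
In (U OR NOT W) only NOT W is left, so W = False.
Unit clause (G) forces G = True.
In (NOT N OR W) only NOT N is left, so N = False.
In (NOT G OR NOT R OR U) only NOT R is left, so R = False.
Set E = False.
Set M = False.
Set S = False.
Set Q = True.
Set V = False.
All clauses satisfied.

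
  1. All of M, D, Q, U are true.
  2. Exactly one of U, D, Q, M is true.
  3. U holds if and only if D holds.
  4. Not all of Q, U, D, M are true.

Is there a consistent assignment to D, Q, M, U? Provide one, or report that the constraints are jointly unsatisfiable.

Case D = True:
  (1) forces M = True.
  Constraint (2) is violated (D=T, M=T) — contradiction.
Case D = False:
  Constraint (1) is violated (D=F) — contradiction.
Both cases fail — unsatisfiable.

The formula is unsatisfiable.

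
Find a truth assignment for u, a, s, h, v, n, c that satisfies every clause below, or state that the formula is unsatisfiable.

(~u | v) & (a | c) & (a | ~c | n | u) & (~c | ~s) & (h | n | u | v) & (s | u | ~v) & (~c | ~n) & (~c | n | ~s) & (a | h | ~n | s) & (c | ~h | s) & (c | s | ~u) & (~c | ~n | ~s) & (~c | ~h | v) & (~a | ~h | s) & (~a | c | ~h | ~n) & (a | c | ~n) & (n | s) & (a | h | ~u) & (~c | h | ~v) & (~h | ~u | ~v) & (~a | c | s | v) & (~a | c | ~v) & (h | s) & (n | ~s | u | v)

u = False, a = True, s = True, h = False, v = False, n = True, c = False

Set u = False.
Try a = False:
  (a | c) forces c = True.
  (a | ~c | n | u) forces n = True.
  clause (~c | ~n) is falsified — backtrack.
So a = True.
Try s = False:
  (s | u | ~v) forces v = False.
  (~a | ~h | s) forces h = False.
  clause (h | s) is falsified — backtrack.
So s = True.
  then (~c | ~s) forces c = False.
  then (~a | c | ~v) forces v = False.
  then (n | ~s | u | v) forces n = True.
  then (~a | c | ~h | ~n) forces h = False.
All clauses satisfied.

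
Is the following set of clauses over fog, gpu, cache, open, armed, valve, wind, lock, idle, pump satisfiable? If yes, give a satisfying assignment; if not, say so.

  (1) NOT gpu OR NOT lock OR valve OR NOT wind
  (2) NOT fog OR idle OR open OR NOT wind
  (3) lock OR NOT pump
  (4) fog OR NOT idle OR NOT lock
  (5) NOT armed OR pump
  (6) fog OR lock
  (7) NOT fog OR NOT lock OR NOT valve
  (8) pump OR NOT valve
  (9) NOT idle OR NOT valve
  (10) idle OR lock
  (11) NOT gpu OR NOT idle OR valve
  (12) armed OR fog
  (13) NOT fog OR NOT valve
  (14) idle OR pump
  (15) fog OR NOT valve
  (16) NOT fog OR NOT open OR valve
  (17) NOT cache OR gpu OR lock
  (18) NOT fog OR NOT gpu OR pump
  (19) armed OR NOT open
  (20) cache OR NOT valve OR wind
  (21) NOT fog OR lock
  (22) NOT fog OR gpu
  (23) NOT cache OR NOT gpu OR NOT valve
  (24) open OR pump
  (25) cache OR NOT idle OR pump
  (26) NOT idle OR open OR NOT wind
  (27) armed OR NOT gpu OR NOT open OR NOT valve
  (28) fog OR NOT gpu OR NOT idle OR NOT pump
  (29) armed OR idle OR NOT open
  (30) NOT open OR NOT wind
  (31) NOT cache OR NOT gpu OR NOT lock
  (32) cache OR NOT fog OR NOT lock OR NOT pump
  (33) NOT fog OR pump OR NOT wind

fog=F, gpu=T, cache=F, open=T, armed=T, valve=F, wind=F, lock=T, idle=F, pump=T

Set fog = False.
  then (fog OR lock) forces lock = True.
  then (armed OR fog) forces armed = True.
  then (fog OR NOT valve) forces valve = False.
  then (fog OR NOT idle OR NOT lock) forces idle = False.
  then (NOT armed OR pump) forces pump = True.
Set gpu = True.
  then (NOT gpu OR NOT lock OR valve OR NOT wind) forces wind = False.
  then (NOT cache OR NOT gpu OR NOT lock) forces cache = False.
Set open = True.
All clauses satisfied.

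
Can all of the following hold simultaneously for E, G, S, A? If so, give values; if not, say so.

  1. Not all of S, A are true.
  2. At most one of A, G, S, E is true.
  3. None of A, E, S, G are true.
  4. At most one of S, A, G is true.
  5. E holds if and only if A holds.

E = False, G = False, S = False, A = False

  (1) {S, A}: 0/2 true — not all ✓
  (2) {A, G, S, E}: 0 true — at most one ✓
  (3) {A, E, S, G}: 0 true — none ✓
  (4) {S, A, G}: 0 true — at most one ✓
  (5) E=F, A=F — same ✓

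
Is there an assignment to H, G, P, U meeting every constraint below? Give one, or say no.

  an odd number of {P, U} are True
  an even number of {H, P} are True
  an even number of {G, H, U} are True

H: False; G: True; P: False; U: True

{P, U}: 1 true → odd ✓
{H, P}: 0 true → even ✓
{G, H, U}: 2 true → even ✓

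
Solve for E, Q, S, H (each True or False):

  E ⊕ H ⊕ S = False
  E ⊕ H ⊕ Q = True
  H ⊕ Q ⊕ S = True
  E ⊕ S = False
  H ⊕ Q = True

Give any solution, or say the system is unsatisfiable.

E = False, Q = True, S = False, H = False

E ⊕ H ⊕ S = F ⊕ F ⊕ F = False ✓
E ⊕ H ⊕ Q = F ⊕ F ⊕ T = True ✓
H ⊕ Q ⊕ S = F ⊕ T ⊕ F = True ✓
E ⊕ S = F ⊕ F = False ✓
H ⊕ Q = F ⊕ T = True ✓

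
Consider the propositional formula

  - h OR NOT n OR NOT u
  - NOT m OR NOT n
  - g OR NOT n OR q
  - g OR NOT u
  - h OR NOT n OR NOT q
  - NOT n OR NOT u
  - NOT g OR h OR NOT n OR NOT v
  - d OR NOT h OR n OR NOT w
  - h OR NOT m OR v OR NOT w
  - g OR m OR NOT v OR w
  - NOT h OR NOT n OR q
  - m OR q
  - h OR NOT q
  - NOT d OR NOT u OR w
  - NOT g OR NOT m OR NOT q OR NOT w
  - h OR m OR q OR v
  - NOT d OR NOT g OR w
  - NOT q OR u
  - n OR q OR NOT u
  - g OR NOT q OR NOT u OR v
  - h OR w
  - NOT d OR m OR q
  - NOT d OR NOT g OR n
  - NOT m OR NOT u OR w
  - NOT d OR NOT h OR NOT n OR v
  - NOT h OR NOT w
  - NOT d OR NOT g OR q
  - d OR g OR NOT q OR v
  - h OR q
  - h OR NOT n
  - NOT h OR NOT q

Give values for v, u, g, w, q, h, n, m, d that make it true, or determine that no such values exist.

Set v = True.
Set u = False.
  then (NOT q OR u) forces q = False.
  then (h OR q) forces h = True.
  then (NOT h OR NOT n OR q) forces n = False.
  then (m OR q) forces m = True.
  then (NOT h OR NOT w) forces w = False.
Set g = False.
Set d = False.
All clauses satisfied.

v: True, u: False, g: False, w: False, q: False, h: True, n: False, m: True, d: False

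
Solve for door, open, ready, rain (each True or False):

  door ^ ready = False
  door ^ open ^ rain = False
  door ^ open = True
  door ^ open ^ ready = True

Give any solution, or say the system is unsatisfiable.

door = False, open = True, ready = False, rain = True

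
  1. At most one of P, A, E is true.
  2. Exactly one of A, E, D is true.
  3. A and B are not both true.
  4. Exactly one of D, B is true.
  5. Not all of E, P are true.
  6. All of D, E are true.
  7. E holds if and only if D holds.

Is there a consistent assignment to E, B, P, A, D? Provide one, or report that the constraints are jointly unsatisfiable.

Case D = True:
  (2) with D=T forces A = False.
  (2) with D=T forces E = False.
  Constraint (6) is violated (E=F) — contradiction.
Case D = False:
  Constraint (6) is violated (D=F) — contradiction.
Both cases fail — unsatisfiable.

Unsatisfiable — no assignment works.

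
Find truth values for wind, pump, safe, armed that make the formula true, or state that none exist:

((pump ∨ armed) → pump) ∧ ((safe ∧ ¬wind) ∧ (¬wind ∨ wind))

wind = False; pump = True; safe = True; armed = True

  (pump ∨ armed) → pump = True
    pump ∨ armed = True
  (safe ∧ ¬wind) ∧ (¬wind ∨ wind) = True
    safe ∧ ¬wind = True
      ¬wind = True
    ¬wind ∨ wind = True
      ¬wind = True
Both conjuncts True, so the formula holds.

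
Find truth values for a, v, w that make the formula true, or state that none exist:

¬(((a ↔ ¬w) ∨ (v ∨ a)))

a = False, v = False, w = False

  ¬(((a ↔ ¬w) ∨ (v ∨ a))) = True
    (a ↔ ¬w) ∨ (v ∨ a) = False
      a ↔ ¬w = False
        ¬w = True
      v ∨ a = False
The formula evaluates to True.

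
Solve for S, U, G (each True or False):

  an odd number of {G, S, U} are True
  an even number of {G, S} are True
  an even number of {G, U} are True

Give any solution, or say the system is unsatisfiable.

S = True, U = True, G = True

{G, S, U}: 3 true → odd ✓
{G, S}: 2 true → even ✓
{G, U}: 2 true → even ✓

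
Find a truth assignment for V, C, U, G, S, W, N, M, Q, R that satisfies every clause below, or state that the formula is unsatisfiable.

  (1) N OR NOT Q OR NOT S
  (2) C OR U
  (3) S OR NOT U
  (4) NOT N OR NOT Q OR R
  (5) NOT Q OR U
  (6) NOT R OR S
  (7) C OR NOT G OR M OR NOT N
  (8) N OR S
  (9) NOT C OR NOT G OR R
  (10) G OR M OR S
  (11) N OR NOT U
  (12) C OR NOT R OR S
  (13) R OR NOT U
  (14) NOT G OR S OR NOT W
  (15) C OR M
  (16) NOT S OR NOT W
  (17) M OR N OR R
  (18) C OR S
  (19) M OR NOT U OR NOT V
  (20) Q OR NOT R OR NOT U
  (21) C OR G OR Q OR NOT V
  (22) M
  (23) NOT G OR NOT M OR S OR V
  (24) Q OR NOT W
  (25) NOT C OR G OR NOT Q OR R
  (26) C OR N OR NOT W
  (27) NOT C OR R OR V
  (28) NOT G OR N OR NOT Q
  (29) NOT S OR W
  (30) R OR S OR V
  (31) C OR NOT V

V=T; C=T; U=F; G=F; S=F; W=F; N=T; M=T; Q=F; R=F

Unit clause (M) forces M = True.
Set V = True.
  then (C OR NOT V) forces C = True.
Try U = True:
  (S OR NOT U) forces S = True.
  (N OR NOT U) forces N = True.
  (R OR NOT U) forces R = True.
  (NOT S OR NOT W) forces W = False.
  clause (NOT S OR W) is falsified — backtrack.
So U = False.
  then (NOT Q OR U) forces Q = False.
  then (Q OR NOT W) forces W = False.
  then (NOT S OR W) forces S = False.
  then (NOT R OR S) forces R = False.
  then (N OR S) forces N = True.
  then (NOT C OR NOT G OR R) forces G = False.
All clauses satisfied.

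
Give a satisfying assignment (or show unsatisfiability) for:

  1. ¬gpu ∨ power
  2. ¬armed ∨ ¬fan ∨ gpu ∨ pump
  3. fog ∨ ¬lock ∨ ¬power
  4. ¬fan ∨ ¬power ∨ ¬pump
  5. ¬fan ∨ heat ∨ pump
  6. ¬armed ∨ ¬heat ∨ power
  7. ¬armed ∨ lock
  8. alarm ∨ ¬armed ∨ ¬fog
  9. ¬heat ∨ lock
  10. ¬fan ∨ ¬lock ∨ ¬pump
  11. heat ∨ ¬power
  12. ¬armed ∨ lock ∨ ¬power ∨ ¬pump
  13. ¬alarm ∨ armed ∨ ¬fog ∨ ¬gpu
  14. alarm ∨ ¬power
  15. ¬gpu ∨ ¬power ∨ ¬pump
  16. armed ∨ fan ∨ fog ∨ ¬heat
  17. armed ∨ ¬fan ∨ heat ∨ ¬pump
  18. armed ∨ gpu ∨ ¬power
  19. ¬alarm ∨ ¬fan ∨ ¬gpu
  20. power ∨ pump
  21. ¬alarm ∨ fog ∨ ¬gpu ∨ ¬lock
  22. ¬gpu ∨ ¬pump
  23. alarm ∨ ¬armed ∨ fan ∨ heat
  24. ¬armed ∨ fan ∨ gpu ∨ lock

armed: True, fan: False, lock: True, fog: True, power: True, heat: True, pump: True, alarm: True, gpu: False

Set armed = True.
  then (¬armed ∨ lock) forces lock = True.
Set fan = False.
Set fog = True.
  then (alarm ∨ ¬armed ∨ ¬fog) forces alarm = True.
Set power = True.
  then (heat ∨ ¬power) forces heat = True.
Set pump = True.
  then (¬gpu ∨ ¬power ∨ ¬pump) forces gpu = False.
All clauses satisfied.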